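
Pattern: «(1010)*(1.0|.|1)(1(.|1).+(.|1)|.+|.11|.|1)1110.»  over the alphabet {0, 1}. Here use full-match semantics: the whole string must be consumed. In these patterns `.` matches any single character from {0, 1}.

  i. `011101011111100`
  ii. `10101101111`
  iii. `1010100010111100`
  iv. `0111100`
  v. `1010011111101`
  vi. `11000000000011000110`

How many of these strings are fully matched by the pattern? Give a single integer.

i → match
ii → no match
iii → match
iv → match
v → match
vi → no match
Total matched: 4

4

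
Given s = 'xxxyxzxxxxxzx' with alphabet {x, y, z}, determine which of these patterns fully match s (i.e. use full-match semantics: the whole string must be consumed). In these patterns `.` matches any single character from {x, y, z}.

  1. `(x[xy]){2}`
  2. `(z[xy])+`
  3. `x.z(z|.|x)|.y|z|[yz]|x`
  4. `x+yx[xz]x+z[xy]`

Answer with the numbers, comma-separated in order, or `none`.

1 → no match
2 → no match — must start with 'z'
3 → no match
4 → match

4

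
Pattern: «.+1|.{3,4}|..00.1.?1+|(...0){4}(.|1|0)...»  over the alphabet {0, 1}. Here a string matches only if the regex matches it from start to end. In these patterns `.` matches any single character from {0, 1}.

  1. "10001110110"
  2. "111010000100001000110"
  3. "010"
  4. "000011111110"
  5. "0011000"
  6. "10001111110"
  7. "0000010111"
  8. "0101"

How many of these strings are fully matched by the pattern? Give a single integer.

3

1 → no match
2 → no match
3 → match
4 → no match
5 → no match
6 → no match
7 → match
8 → match
Total matched: 3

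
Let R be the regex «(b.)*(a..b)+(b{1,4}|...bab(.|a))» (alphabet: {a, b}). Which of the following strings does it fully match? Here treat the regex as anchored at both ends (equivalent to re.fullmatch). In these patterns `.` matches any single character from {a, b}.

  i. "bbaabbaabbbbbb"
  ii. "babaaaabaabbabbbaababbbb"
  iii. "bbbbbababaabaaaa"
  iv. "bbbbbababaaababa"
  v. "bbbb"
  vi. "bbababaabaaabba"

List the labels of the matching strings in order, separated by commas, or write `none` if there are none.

i → match
ii → no match
iii → no match
iv → no match
v → no match
vi → no match

i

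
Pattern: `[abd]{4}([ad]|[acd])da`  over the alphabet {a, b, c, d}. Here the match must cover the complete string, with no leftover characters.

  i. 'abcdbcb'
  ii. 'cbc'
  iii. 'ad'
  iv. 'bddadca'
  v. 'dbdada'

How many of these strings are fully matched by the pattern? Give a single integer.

i → no match — must end with 'da'
ii → no match — must end with 'da'
iii → no match — must end with 'da'
iv → no match — must end with 'da'
v → no match
Total matched: 0

0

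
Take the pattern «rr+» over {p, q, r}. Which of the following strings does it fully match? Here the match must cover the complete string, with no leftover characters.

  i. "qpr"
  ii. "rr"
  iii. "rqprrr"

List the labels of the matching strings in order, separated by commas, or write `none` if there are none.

ii

i. "qpr" → no match — must start with "rr"
ii. "rr" → match
iii. "rqprrr" → no match — must start with "rr"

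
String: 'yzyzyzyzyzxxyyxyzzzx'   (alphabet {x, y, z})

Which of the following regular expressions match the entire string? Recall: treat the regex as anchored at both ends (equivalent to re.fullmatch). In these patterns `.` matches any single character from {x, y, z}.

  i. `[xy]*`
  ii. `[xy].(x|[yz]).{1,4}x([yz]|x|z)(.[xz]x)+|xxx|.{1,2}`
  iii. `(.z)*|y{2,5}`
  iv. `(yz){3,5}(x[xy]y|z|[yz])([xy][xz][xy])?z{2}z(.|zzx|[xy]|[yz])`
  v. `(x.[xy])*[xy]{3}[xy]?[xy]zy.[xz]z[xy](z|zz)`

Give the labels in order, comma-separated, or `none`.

iv

i → no match
ii → no match
iii → no match
iv → match
v → no match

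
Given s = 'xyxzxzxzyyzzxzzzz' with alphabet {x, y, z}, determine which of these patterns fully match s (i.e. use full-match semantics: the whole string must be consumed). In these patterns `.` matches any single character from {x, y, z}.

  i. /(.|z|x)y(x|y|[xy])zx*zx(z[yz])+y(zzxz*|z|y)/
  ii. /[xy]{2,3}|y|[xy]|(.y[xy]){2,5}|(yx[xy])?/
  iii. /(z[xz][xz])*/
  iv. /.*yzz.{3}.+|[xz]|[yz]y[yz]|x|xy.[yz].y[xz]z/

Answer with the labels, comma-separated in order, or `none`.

i → match
ii → no match
iii → no match
iv → match

i, iv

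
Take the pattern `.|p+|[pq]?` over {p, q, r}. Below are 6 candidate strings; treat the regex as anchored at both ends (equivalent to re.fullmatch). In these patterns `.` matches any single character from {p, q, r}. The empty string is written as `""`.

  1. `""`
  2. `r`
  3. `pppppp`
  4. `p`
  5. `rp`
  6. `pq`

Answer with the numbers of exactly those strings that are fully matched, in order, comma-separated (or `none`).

1 → match
2 → match
3 → match
4 → match
5 → no match
6 → no match

1, 2, 3, 4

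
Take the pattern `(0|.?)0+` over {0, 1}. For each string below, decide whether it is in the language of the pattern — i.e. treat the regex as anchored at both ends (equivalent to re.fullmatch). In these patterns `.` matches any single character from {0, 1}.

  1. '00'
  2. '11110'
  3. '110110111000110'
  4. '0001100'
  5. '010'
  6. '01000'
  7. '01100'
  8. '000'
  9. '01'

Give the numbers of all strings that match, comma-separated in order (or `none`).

1. '00' → match
2. '11110' → no match
3 → no match
4. '0001100' → no match
5. '010' → no match
6. '01000' → no match
7. '01100' → no match
8. '000' → match
9. '01' → no match — must end with '0'

1, 8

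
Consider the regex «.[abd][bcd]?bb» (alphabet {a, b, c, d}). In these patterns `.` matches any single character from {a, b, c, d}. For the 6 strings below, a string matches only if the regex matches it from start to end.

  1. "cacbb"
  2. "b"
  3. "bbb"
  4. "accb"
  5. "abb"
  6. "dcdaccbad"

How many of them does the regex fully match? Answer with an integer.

1

1 → match
2 → no match — must end with "bb"
3 → no match
4 → no match — must end with "bb"
5 → no match
6 → no match — must end with "bb"
Total matched: 1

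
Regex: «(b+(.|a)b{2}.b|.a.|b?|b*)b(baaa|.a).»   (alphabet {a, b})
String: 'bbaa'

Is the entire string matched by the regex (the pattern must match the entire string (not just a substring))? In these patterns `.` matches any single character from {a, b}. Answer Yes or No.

Yes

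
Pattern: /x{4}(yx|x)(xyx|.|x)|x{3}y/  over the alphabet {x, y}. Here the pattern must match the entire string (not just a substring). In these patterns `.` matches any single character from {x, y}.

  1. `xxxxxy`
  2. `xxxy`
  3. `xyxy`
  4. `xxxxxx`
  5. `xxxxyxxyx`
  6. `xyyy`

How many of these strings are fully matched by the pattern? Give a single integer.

4

1 → match
2 → match
3 → no match
4 → match
5 → match
6 → no match
Total matched: 4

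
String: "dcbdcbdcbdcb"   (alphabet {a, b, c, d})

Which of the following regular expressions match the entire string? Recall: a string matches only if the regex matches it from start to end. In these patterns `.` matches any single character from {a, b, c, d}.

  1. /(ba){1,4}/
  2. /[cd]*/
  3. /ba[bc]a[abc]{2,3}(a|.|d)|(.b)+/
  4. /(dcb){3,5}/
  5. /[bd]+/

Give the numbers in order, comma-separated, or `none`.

1 → no match — must start with "ba"
2 → no match
3 → no match
4 → match
5 → no match

4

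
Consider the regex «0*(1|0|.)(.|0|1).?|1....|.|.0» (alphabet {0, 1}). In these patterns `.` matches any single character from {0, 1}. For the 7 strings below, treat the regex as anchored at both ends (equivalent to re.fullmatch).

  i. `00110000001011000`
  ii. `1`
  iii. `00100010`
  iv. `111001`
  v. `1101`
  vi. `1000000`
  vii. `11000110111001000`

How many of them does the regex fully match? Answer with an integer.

1

i → no match
ii. `1` → match
iii. `00100010` → no match
iv. `111001` → no match
v. `1101` → no match
vi. `1000000` → no match
vii → no match
Total matched: 1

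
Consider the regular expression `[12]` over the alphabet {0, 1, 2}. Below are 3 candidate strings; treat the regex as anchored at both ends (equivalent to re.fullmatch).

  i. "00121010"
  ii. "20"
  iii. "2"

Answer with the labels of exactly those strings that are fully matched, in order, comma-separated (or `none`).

iii

i → no match
ii → no match
iii → match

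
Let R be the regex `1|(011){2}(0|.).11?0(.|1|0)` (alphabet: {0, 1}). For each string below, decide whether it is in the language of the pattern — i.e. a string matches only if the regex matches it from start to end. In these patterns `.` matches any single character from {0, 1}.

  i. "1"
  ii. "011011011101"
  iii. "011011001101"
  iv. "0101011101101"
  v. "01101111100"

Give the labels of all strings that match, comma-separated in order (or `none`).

i → match
ii → match
iii → match
iv → no match
v → match

i, ii, iii, v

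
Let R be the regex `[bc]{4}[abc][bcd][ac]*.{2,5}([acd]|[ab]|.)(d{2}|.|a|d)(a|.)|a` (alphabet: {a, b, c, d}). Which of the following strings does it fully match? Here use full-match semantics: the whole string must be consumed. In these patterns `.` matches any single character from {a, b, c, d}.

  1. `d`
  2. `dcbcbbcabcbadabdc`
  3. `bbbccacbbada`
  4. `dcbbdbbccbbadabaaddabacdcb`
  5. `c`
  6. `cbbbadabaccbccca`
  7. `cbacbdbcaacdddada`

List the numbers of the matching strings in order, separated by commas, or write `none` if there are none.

1 → no match
2 → no match
3 → no match
4 → no match
5 → no match
6 → no match
7 → no match

none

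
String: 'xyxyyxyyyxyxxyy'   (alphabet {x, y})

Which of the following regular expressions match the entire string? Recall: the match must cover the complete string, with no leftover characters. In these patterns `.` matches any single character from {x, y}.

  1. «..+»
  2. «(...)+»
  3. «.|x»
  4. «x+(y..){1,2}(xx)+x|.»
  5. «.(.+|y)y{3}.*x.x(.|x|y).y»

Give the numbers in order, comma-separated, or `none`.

1 → match
2 → match
3 → no match
4 → no match
5 → match

1, 2, 5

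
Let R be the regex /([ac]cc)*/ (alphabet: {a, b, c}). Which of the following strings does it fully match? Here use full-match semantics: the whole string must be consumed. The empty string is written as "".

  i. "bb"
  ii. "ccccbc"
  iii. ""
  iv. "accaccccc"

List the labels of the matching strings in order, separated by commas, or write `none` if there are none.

iii, iv

i → no match
ii → no match
iii → match
iv → match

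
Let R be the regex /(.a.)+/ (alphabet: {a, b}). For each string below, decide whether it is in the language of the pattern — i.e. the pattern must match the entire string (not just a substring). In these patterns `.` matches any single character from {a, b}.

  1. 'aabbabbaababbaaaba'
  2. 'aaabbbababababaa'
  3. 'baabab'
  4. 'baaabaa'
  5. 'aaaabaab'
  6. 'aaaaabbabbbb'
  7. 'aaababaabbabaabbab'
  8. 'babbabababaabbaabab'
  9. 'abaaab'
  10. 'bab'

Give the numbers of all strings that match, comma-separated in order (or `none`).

3, 7, 10

1 → no match
2 → no match
3 → match
4 → no match
5 → no match
6 → no match
7 → match
8 → no match
9 → no match
10 → match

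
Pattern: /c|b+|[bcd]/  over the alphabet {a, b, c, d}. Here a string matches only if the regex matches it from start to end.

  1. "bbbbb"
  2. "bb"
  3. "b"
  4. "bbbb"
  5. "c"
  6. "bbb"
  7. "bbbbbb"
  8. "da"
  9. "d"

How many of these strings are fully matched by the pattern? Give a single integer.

1 → match
2 → match
3 → match
4 → match
5 → match
6 → match
7 → match
8 → no match
9 → match
Total matched: 8

8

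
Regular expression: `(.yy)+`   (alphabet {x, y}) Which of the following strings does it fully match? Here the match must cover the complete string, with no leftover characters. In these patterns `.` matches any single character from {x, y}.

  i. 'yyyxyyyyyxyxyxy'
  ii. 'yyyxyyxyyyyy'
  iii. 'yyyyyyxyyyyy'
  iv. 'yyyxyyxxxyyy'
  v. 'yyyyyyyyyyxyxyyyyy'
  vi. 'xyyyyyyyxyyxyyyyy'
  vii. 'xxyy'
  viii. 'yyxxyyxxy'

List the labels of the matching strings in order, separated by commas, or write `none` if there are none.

i → no match — must end with 'yy'
ii. 'yyyxyyxyyyyy' → match
iii. 'yyyyyyxyyyyy' → match
iv. 'yyyxyyxxxyyy' → no match
v → no match
vi → no match
vii. 'xxyy' → no match
viii. 'yyxxyyxxy' → no match — must end with 'yy'

ii, iii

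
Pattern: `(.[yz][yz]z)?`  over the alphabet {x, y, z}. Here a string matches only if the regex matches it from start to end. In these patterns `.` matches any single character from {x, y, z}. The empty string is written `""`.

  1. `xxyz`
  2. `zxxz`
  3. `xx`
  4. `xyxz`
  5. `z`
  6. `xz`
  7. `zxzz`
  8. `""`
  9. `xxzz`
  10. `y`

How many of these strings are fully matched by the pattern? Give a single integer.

1

1 → no match
2 → no match
3 → no match
4 → no match
5 → no match
6 → no match
7 → no match
8 → match
9 → no match
10 → no match
Total matched: 1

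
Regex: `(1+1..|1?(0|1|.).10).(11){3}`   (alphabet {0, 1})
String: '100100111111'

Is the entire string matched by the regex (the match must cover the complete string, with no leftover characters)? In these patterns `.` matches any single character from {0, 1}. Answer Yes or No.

Yes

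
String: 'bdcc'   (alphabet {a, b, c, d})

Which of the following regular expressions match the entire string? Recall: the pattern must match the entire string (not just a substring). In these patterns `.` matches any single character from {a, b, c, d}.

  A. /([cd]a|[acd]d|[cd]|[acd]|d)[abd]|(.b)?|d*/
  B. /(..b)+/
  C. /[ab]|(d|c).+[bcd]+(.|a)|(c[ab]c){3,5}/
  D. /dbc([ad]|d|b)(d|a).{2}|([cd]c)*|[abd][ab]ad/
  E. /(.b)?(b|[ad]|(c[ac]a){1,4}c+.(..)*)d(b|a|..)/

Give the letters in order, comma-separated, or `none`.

E

A → no match
B → no match — must end with 'b'
C → no match
D → no match
E → match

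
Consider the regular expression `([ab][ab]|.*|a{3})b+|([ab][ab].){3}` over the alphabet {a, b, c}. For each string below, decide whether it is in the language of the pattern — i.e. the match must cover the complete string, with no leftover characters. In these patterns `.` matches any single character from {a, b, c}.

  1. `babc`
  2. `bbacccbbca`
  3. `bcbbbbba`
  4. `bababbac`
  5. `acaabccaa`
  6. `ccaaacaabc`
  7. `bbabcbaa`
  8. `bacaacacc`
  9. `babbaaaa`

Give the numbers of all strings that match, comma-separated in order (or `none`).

none

1 → no match
2 → no match
3 → no match
4 → no match
5 → no match
6 → no match
7 → no match
8 → no match
9 → no match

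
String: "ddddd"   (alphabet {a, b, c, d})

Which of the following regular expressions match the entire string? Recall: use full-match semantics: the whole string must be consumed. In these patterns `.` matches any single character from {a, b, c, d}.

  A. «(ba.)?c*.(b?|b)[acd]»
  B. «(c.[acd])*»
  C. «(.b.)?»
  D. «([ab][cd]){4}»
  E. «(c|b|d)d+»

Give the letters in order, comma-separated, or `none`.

A → no match
B → no match
C → no match
D → no match
E → match

E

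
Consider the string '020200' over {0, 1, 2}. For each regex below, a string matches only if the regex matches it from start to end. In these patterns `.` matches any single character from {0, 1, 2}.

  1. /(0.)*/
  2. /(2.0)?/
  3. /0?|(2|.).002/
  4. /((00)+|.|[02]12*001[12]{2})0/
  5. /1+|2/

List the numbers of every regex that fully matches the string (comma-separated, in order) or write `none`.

1 → match
2 → no match
3 → no match
4 → no match
5 → no match

1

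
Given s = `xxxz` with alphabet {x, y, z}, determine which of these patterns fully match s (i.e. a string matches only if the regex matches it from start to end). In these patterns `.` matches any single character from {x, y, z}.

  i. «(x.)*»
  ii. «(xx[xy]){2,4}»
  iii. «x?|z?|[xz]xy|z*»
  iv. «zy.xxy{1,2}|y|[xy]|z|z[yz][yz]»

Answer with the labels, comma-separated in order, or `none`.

i → match
ii → no match
iii → no match
iv → no match

i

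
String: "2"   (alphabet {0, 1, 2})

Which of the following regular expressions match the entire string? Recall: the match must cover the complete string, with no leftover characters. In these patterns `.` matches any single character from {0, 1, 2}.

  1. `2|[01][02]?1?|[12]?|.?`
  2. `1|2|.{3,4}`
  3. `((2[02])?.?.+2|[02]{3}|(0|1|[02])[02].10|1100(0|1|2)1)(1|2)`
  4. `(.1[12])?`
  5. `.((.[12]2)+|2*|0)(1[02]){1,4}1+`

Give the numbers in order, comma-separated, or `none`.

1 → match
2 → match
3 → no match
4 → no match
5 → no match — must end with "1"

1, 2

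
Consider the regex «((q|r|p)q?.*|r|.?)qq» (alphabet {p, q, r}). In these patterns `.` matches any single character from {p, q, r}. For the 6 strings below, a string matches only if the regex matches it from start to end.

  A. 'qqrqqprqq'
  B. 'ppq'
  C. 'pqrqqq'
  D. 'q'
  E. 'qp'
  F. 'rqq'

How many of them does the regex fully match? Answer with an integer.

3

A. 'qqrqqprqq' → match
B. 'ppq' → no match — must end with 'qq'
C. 'pqrqqq' → match
D. 'q' → no match — must end with 'qq'
E. 'qp' → no match — must end with 'qq'
F. 'rqq' → match
Total matched: 3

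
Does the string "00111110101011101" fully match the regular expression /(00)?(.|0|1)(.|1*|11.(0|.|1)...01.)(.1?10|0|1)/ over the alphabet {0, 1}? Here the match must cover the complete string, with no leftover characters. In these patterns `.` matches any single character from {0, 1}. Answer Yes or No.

No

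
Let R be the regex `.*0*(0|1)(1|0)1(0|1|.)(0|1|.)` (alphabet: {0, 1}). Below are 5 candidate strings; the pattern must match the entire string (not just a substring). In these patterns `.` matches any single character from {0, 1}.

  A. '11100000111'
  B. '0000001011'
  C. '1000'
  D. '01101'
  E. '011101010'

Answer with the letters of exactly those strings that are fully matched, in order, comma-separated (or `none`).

A → match
B → no match
C → no match
D → match
E → no match

A, D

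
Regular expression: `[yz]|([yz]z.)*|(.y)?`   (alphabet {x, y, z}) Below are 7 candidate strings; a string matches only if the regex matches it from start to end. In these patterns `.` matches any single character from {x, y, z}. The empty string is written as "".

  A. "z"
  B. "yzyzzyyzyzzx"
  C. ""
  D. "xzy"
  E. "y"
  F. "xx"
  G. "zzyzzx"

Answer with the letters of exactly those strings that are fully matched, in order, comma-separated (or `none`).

A → match
B → match
C → match
D → no match
E → match
F → no match
G → match

A, B, C, E, G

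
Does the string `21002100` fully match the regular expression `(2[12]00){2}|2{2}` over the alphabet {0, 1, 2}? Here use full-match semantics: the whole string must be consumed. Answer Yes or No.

Yes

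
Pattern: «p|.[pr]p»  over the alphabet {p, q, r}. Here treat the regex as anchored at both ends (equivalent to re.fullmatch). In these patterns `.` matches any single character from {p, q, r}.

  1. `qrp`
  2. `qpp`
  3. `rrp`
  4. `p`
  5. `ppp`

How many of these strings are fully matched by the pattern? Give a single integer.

1. `qrp` → match
2. `qpp` → match
3. `rrp` → match
4. `p` → match
5. `ppp` → match
Total matched: 5

5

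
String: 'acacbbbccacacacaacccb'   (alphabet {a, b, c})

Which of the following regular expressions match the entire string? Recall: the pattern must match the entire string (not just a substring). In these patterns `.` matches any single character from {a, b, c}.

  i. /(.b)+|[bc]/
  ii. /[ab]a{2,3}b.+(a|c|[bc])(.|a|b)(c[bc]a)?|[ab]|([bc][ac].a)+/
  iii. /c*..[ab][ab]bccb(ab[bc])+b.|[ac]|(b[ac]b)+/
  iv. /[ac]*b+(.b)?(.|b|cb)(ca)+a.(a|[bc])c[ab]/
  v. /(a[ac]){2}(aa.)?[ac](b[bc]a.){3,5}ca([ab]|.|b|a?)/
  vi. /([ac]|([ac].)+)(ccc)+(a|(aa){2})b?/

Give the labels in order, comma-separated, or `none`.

i → no match
ii → no match
iii → no match
iv → match
v → no match
vi → no match

iv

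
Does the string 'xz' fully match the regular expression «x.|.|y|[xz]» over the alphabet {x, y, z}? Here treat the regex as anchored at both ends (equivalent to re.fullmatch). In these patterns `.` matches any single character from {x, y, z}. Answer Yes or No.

Yes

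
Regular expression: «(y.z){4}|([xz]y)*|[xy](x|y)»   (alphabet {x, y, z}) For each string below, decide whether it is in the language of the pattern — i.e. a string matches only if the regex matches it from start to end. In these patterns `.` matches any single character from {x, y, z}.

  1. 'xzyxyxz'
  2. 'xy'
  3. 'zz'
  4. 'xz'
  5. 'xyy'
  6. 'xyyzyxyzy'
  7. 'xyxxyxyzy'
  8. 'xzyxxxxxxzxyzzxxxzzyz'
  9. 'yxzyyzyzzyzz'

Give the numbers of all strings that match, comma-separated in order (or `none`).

1 → no match
2 → match
3 → no match
4 → no match
5 → no match
6 → no match
7 → no match
8 → no match
9 → match

2, 9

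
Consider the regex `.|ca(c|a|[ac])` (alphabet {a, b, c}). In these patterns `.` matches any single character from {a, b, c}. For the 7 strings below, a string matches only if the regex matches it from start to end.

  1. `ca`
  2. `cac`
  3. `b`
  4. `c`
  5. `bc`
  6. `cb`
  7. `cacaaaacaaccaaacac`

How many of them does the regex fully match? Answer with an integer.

3

1 → no match
2 → match
3 → match
4 → match
5 → no match
6 → no match
7 → no match
Total matched: 3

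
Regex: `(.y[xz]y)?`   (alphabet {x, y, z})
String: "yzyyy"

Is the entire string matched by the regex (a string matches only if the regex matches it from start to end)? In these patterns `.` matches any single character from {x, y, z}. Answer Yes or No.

No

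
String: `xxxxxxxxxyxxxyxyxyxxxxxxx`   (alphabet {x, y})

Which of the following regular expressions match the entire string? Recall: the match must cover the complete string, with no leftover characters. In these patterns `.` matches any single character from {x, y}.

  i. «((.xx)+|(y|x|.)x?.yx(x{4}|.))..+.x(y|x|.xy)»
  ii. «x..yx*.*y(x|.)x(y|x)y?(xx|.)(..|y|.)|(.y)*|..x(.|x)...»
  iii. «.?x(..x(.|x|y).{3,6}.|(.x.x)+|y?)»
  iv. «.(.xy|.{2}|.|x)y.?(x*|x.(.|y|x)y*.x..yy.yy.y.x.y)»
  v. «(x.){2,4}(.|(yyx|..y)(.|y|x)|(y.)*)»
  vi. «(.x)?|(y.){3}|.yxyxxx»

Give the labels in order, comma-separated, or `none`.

i, iii

i → match
ii → no match
iii → match
iv → no match
v → no match
vi → no match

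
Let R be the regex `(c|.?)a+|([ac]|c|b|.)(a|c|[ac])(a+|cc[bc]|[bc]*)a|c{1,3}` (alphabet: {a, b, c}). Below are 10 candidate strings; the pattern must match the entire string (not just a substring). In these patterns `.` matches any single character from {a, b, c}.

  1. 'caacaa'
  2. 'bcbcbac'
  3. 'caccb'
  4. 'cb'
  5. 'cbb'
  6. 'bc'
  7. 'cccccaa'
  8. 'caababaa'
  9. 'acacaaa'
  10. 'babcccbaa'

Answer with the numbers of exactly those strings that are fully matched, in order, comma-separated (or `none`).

1. 'caacaa' → no match
2. 'bcbcbac' → no match
3. 'caccb' → no match
4. 'cb' → no match
5. 'cbb' → no match
6. 'bc' → no match
7. 'cccccaa' → no match
8. 'caababaa' → no match
9. 'acacaaa' → no match
10. 'babcccbaa' → no match

none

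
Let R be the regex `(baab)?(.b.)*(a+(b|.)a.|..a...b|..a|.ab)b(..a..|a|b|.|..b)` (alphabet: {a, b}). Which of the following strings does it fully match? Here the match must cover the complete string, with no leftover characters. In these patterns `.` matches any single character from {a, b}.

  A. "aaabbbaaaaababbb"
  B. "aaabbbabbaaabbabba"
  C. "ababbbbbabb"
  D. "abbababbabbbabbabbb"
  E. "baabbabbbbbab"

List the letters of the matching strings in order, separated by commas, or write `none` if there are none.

A → no match
B → no match
C → match
D → no match
E → no match

C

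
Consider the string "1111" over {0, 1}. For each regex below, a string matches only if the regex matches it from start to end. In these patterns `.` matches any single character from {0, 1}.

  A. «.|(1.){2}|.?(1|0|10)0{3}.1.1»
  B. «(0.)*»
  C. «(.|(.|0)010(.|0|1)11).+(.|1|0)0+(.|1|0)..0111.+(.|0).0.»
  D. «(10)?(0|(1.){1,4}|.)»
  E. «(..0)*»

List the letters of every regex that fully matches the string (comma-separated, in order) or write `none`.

A, D

A → match
B → no match
C → no match
D → match
E → no match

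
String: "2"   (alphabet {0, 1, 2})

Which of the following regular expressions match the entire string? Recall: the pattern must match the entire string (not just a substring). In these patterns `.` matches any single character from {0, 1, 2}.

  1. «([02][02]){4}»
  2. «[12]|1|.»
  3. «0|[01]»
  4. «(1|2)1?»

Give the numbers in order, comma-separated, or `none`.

1 → no match
2 → match
3 → no match
4 → match

2, 4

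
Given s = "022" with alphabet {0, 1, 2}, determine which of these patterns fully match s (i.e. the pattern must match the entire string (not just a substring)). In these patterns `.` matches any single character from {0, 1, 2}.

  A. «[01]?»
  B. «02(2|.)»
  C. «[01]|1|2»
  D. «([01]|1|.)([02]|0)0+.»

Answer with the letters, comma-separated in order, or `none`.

A → no match
B → match
C → no match
D → no match

B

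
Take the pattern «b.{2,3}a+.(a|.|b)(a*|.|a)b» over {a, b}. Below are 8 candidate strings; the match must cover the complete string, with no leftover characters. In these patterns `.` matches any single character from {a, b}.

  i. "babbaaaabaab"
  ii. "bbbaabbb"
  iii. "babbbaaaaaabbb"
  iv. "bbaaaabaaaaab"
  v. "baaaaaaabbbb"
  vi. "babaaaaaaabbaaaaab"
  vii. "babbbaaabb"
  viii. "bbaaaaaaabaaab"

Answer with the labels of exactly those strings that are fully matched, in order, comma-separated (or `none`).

i, ii, iv, v, vi, viii

i → match
ii → match
iii → no match
iv → match
v → match
vi → match
vii → no match
viii → match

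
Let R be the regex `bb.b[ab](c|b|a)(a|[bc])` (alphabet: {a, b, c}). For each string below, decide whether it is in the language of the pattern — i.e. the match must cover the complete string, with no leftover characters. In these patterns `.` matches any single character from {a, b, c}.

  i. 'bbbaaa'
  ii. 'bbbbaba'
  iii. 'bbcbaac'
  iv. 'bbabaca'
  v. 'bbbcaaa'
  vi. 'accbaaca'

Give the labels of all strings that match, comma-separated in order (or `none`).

i. 'bbbaaa' → no match
ii. 'bbbbaba' → match
iii. 'bbcbaac' → match
iv. 'bbabaca' → match
v. 'bbbcaaa' → no match
vi. 'accbaaca' → no match — must start with 'bb'

ii, iii, iv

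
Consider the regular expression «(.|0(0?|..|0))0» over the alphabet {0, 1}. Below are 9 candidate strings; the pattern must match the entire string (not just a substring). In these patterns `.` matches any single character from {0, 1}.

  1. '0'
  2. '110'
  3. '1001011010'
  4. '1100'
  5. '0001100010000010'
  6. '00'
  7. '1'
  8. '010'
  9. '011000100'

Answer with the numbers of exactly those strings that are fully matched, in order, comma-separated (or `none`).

1 → no match
2 → no match
3 → no match
4 → no match
5 → no match
6 → match
7 → no match — must end with '0'
8 → no match
9 → no match

6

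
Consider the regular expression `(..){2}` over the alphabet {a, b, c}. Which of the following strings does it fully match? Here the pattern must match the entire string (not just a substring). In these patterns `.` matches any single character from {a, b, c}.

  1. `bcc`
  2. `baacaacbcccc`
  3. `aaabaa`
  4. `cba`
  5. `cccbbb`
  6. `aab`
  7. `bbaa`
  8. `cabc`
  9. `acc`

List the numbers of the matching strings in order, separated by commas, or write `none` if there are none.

7, 8

1 → no match
2 → no match
3 → no match
4 → no match
5 → no match
6 → no match
7 → match
8 → match
9 → no match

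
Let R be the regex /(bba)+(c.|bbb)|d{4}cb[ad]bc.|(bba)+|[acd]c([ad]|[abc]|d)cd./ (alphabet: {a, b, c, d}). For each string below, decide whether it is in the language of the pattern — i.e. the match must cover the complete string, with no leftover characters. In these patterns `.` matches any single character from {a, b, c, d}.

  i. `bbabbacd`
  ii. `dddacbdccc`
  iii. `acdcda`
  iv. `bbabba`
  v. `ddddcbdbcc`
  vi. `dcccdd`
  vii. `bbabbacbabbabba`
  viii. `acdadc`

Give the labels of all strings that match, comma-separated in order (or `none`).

i, iii, iv, v, vi

i. `bbabbacd` → match
ii. `dddacbdccc` → no match
iii. `acdcda` → match
iv. `bbabba` → match
v. `ddddcbdbcc` → match
vi. `dcccdd` → match
vii → no match
viii. `acdadc` → no match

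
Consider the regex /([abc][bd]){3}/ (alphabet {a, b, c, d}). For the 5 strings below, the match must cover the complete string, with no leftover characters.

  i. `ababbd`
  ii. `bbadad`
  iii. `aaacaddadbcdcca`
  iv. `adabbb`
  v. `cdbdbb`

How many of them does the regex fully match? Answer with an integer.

i. `ababbd` → match
ii. `bbadad` → match
iii → no match
iv. `adabbb` → match
v. `cdbdbb` → match
Total matched: 4

4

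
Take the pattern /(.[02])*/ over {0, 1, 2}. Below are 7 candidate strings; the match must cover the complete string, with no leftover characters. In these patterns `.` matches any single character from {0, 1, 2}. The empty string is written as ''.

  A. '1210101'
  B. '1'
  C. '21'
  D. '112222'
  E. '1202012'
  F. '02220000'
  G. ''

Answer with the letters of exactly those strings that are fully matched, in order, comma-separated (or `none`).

F, G

A → no match
B → no match
C → no match
D → no match
E → no match
F → match
G → match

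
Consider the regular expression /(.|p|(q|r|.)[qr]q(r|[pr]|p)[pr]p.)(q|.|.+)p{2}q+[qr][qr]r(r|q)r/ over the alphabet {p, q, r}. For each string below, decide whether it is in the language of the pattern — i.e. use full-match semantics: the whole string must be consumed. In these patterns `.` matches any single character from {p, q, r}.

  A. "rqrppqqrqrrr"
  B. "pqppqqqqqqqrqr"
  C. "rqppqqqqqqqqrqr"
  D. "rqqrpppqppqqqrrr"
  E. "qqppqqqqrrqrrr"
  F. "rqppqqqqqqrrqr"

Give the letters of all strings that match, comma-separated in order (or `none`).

A. "rqrppqqrqrrr" → match
B → match
C → match
D → match
E → no match
F → match

A, B, C, D, F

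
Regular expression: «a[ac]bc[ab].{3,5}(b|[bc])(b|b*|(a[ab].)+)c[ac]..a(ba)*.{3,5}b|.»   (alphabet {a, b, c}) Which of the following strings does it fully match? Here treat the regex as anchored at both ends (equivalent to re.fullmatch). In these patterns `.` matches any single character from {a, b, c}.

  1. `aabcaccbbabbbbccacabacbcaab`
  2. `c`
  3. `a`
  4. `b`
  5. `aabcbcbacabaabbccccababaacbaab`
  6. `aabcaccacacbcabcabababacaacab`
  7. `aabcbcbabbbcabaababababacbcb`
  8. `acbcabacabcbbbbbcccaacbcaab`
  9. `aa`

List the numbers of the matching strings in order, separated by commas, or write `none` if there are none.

1 → match
2 → match
3 → match
4 → match
5 → match
6 → match
7 → match
8 → match
9 → no match

1, 2, 3, 4, 5, 6, 7, 8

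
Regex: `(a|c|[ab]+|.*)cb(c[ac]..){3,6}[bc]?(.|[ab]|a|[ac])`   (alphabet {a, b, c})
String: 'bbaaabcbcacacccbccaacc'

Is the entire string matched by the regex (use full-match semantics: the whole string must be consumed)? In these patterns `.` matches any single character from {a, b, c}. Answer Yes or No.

Yes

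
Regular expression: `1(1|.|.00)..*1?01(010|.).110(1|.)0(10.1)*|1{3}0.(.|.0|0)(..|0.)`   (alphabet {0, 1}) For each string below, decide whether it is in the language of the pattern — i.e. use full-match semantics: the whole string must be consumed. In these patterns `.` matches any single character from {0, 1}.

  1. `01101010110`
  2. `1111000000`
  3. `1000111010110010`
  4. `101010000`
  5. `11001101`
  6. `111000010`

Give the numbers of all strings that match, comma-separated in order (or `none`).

1 → no match — must start with `1`
2 → no match
3 → no match
4 → no match
5 → no match
6 → match

6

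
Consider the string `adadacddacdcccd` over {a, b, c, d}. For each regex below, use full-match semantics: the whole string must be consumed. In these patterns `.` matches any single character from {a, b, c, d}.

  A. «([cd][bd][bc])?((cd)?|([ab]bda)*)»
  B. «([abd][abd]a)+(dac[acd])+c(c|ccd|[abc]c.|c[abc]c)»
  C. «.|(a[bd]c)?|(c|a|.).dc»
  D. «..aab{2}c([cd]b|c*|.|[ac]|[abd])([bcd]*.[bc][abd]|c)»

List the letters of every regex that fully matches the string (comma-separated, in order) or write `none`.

B

A → no match
B → match
C → no match
D → no match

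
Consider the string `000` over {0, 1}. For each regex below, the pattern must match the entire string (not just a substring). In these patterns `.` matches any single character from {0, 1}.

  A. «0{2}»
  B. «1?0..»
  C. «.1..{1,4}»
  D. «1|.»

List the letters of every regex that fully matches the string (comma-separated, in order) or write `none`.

A → no match
B → match
C → no match
D → no match

B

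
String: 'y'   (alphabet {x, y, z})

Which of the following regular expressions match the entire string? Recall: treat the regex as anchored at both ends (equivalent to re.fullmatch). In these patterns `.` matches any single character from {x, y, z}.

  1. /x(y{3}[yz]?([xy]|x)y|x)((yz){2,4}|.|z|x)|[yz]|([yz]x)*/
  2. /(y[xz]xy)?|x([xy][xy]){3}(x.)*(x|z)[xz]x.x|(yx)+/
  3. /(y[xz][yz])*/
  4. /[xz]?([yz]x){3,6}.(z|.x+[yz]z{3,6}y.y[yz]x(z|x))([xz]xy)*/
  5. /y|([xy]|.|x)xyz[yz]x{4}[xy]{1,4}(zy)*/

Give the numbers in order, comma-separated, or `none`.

1, 5

1 → match
2 → no match
3 → no match
4 → no match
5 → match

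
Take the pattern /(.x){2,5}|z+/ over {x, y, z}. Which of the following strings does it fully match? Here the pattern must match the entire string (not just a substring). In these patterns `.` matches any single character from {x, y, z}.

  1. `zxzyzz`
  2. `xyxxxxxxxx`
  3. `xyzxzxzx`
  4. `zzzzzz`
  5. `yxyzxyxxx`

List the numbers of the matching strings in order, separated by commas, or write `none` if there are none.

1 → no match
2 → no match
3 → no match
4 → match
5 → no match

4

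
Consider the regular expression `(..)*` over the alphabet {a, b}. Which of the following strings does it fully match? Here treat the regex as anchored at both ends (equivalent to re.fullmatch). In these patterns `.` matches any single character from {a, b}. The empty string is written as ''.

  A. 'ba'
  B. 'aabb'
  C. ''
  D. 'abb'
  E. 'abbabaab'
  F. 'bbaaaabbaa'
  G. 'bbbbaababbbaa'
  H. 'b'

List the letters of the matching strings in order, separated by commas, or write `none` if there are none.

A, B, C, E, F

A → match
B → match
C → match
D → no match
E → match
F → match
G → no match
H → no match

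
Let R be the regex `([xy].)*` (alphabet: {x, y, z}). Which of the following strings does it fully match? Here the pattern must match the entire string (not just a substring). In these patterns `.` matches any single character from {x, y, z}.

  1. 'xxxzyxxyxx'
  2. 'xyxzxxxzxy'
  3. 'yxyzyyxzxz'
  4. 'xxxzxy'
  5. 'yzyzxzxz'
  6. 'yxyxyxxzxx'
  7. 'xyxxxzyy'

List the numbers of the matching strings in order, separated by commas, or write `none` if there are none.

1, 2, 3, 4, 5, 6, 7

1 → match
2 → match
3 → match
4 → match
5 → match
6 → match
7 → match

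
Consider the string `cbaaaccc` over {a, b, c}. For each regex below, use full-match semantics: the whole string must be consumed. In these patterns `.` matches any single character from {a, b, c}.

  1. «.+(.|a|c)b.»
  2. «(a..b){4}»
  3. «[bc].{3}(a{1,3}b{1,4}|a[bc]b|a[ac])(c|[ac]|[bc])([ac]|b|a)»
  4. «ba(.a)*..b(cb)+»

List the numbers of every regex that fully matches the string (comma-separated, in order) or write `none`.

1 → no match
2 → no match — must start with `a`
3 → match
4 → no match — must start with `ba`

3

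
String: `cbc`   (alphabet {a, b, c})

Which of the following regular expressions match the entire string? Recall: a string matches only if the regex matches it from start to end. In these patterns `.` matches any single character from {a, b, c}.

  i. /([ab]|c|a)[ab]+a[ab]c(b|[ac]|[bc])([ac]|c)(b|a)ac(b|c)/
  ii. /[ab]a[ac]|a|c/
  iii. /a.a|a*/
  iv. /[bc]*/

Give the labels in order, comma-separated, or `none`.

i → no match
ii → no match
iii → no match
iv → match

iv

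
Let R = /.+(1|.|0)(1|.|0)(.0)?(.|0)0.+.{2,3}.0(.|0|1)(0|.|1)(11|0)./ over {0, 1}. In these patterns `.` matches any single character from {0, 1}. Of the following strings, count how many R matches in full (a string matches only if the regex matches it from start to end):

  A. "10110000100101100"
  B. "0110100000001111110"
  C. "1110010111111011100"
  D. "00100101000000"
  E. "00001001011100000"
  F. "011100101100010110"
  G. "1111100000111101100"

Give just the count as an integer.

5

A → match
B → no match
C → no match
D → match
E → match
F → match
G → match
Total matched: 5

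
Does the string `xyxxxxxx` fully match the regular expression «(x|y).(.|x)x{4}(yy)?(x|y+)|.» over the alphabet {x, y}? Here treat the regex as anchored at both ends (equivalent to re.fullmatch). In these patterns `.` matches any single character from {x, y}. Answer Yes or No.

Yes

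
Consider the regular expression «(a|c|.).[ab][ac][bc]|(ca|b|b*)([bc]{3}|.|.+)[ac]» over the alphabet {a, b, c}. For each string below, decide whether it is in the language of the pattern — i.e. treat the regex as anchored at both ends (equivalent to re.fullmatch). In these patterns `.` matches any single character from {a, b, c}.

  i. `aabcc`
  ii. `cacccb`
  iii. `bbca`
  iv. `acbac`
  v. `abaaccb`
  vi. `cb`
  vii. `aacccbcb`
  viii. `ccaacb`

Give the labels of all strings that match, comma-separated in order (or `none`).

i, iii, iv

i → match
ii → no match
iii → match
iv → match
v → no match
vi → no match
vii → no match
viii → no match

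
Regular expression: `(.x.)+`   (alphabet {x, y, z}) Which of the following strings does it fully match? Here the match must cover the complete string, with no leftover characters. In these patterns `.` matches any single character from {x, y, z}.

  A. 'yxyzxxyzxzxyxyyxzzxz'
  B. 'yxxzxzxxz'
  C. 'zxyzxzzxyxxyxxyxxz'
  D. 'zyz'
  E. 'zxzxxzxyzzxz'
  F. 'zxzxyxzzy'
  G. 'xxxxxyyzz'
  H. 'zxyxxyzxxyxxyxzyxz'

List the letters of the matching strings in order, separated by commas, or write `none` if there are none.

B, C, H

A → no match
B → match
C → match
D → no match
E → no match
F → no match
G → no match
H → match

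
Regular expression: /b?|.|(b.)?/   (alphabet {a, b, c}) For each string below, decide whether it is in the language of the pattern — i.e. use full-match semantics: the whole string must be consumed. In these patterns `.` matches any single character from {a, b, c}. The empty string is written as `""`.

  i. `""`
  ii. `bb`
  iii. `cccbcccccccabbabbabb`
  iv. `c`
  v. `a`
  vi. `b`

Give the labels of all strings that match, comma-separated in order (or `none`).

i, ii, iv, v, vi

i → match
ii → match
iii → no match
iv → match
v → match
vi → match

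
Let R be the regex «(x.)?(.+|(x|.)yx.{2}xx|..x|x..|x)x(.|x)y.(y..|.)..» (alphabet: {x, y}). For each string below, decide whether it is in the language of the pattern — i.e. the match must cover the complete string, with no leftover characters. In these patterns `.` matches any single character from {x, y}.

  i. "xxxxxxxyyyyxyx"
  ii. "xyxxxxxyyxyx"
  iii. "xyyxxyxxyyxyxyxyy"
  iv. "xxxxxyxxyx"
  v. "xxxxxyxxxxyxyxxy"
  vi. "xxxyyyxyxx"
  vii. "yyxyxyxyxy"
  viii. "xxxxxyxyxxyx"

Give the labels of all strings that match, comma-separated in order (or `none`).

i → match
ii → match
iii → no match
iv → match
v → no match
vi → match
vii → no match
viii → match

i, ii, iv, vi, viii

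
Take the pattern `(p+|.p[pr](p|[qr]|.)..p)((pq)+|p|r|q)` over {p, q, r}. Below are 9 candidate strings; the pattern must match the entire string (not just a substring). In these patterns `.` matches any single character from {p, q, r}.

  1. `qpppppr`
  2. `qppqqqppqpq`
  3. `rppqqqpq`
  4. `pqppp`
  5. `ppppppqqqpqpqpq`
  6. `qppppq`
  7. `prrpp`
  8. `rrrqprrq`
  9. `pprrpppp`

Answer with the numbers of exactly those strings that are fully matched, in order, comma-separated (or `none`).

2, 3, 9

1. `qpppppr` → no match
2. `qppqqqppqpq` → match
3. `rppqqqpq` → match
4. `pqppp` → no match
5 → no match
6. `qppppq` → no match
7. `prrpp` → no match
8. `rrrqprrq` → no match
9. `pprrpppp` → match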